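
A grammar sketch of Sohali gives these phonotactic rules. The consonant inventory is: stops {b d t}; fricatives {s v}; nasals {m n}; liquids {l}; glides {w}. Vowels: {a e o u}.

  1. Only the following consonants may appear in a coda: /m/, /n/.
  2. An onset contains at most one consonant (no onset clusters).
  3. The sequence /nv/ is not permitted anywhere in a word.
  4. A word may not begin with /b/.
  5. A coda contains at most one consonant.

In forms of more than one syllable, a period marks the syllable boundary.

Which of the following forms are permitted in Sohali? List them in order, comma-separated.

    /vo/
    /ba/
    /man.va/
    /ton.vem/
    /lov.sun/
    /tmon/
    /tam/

/vo/, /tam/

/vo/ — σ1 onset /v/, coda /∅/ ok → permitted
/ba/ — violates constraint 4: word begins with /b/ → not permitted
/man.va/ — violates constraint 3: contains banned sequence /nv/ → not permitted
/ton.vem/ — violates constraint 3: contains banned sequence /nv/ → not permitted
/lov.sun/ — violates constraint 1: syllable 1 coda contains /v/, which is not a licensed coda consonant → not permitted
/tmon/ — violates constraint 2: syllable 1 onset /tm/ has 2 consonants (> 1) → not permitted
/tam/ — σ1 onset /t/, coda /m/ ok → permitted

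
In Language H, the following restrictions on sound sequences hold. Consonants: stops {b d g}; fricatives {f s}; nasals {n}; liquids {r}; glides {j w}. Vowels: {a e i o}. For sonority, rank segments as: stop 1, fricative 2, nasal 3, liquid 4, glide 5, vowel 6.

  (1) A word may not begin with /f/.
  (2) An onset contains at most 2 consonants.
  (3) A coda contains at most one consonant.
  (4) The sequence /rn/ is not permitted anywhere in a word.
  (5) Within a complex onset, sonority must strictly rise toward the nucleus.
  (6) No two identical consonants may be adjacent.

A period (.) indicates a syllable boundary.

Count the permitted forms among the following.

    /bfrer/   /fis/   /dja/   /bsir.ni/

/bfrer/ — violates constraint 2: syllable 1 onset /bfr/ has 3 consonants (> 2) → not permitted
/fis/ — violates constraint 1: word begins with /f/ → not permitted
/dja/ — σ1 onset /dj/ (1→5 rises), coda /∅/ ok → permitted
/bsir.ni/ — violates constraint 4: contains banned sequence /rn/ → not permitted
Permitted: /dja/ → 1.

1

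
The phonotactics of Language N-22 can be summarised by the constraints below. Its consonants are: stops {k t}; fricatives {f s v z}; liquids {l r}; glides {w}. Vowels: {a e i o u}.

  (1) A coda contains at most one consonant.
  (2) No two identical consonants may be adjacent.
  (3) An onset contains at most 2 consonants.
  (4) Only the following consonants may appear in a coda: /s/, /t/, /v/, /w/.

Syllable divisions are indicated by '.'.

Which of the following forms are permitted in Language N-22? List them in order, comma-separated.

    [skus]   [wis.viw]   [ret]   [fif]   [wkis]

[skus], [wis.viw], [ret], [wkis]

[skus] — σ1 onset /sk/ (2C), coda /s/ ok → permitted
[wis.viw] — σ1 onset /w/, coda /s/ ok; σ2 onset /v/, coda /w/ ok → permitted
[ret] — σ1 onset /r/, coda /t/ ok → permitted
[fif] — violates constraint 4: syllable 1 coda contains /f/, which is not a licensed coda consonant → not permitted
[wkis] — σ1 onset /wk/ (2C), coda /s/ ok → permitted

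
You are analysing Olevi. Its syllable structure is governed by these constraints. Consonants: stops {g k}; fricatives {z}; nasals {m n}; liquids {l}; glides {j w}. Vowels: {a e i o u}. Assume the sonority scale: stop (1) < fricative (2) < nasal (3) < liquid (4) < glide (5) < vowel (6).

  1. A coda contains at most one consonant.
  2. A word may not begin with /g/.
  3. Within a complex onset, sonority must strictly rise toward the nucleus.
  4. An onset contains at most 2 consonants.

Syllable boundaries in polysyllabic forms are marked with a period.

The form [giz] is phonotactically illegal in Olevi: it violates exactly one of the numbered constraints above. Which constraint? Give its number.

[giz]: word begins with /g/.
This is a violation of constraint 2: "A word may not begin with /g/."
The remaining constraints (1, 3, 4) are satisfied.

2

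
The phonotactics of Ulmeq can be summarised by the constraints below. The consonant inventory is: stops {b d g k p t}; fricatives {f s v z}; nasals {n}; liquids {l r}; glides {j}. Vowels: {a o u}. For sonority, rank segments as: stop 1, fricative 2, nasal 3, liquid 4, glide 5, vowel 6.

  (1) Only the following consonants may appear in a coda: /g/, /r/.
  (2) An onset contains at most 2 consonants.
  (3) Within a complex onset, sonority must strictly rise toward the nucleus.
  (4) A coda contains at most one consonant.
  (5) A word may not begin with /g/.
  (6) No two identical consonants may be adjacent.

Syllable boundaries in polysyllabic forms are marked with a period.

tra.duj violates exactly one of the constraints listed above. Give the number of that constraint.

1

tra.duj: syllable 2 coda contains /j/, which is not a licensed coda consonant.
This is a violation of constraint 1: "Only the following consonants may appear in a coda: /g/, /r/."
The remaining constraints (2, 3, 4, 5, 6) are satisfied.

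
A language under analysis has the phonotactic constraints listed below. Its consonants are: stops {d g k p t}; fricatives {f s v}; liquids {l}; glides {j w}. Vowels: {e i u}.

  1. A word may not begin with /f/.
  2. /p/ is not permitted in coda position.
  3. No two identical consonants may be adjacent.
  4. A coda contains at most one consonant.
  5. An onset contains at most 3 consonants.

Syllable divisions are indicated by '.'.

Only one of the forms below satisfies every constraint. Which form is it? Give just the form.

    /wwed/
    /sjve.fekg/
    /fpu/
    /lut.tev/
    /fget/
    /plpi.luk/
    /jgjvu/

/plpi.luk/

/wwed/ — violates constraint 3: adjacent identical consonants /ww/ → illicit
/sjve.fekg/ — violates constraint 4: syllable 2 coda /kg/ has 2 consonants (> 1) → illicit
/fpu/ — violates constraint 1: word begins with /f/ → illicit
/lut.tev/ — violates constraint 3: adjacent identical consonants /tt/ → illicit
/fget/ — violates constraint 1: word begins with /f/ → illicit
/plpi.luk/ — σ1 onset /plp/ (3C), coda /∅/ ok; σ2 onset /l/, coda /k/ ok → licit
/jgjvu/ — violates constraint 5: syllable 1 onset /jgjv/ has 4 consonants (> 3) → illicit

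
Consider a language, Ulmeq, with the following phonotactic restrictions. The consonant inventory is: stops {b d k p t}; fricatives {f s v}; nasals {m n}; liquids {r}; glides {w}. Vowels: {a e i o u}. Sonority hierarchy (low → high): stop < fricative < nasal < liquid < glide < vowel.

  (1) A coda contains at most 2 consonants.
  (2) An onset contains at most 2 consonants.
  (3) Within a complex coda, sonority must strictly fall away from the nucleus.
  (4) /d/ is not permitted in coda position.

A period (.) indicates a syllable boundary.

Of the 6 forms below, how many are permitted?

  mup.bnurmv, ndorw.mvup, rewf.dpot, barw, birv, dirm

3

mup.bnurmv — violates constraint 1: syllable 2 coda /rmv/ has 3 consonants (> 2) → not permitted
ndorw.mvup — violates constraint 3: syllable 1 coda /rw/: /r/ (liquid, 4) → /w/ (glide, 5) does not fall → not permitted
rewf.dpot — σ1 onset /r/, coda /wf/ (5→2 falls) ok; σ2 onset /dp/ (2C), coda /t/ ok → permitted
barw — violates constraint 3: syllable 1 coda /rw/: /r/ (liquid, 4) → /w/ (glide, 5) does not fall → not permitted
birv — σ1 onset /b/, coda /rv/ (4→2 falls) ok → permitted
dirm — σ1 onset /d/, coda /rm/ (4→3 falls) ok → permitted
Permitted: rewf.dpot, birv, dirm → 3.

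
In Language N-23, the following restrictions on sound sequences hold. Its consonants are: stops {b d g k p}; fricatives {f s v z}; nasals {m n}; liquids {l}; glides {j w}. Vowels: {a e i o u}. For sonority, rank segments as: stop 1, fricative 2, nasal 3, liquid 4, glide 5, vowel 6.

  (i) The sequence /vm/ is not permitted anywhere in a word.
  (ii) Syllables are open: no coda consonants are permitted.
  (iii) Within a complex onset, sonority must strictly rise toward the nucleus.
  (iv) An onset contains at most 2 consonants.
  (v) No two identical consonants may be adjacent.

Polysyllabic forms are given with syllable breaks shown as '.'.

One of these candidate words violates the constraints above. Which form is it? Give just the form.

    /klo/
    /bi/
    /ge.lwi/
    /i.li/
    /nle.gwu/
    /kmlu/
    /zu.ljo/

/kmlu/

/klo/ — σ1 onset /kl/ (1→4 rises), coda /∅/ ok → licit
/bi/ — σ1 onset /b/, coda /∅/ ok → licit
/ge.lwi/ — σ1 onset /g/, coda /∅/ ok; σ2 onset /lw/ (4→5 rises), coda /∅/ ok → licit
/i.li/ — σ1 onset /∅/, coda /∅/ ok; σ2 onset /l/, coda /∅/ ok → licit
/nle.gwu/ — σ1 onset /nl/ (3→4 rises), coda /∅/ ok; σ2 onset /gw/ (1→5 rises), coda /∅/ ok → licit
/kmlu/ — violates constraint (iv): syllable 1 onset /kml/ has 3 consonants (> 2) → illicit
/zu.ljo/ — σ1 onset /z/, coda /∅/ ok; σ2 onset /lj/ (4→5 rises), coda /∅/ ok → licit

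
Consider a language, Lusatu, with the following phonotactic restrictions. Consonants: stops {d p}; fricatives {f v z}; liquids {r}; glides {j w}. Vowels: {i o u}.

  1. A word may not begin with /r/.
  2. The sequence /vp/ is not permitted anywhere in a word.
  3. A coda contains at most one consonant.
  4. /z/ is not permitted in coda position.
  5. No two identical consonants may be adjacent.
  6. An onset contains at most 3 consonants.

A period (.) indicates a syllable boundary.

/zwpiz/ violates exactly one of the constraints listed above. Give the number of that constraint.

/zwpiz/: syllable 1 coda contains /z/.
This is a violation of constraint 4: "/z/ is not permitted in coda position."
The remaining constraints (1, 2, 3, 5, 6) are satisfied.

4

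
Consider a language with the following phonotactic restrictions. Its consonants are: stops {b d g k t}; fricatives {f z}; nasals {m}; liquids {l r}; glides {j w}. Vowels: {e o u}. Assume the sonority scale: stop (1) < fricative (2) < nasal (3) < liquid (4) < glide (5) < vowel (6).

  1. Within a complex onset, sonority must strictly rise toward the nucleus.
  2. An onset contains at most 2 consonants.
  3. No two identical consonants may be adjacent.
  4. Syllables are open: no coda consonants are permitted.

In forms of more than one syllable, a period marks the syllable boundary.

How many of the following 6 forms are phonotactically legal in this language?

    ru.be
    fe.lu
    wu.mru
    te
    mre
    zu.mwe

ru.be — σ1 onset /r/, coda /∅/ ok; σ2 onset /b/, coda /∅/ ok → phonotactically legal
fe.lu — σ1 onset /f/, coda /∅/ ok; σ2 onset /l/, coda /∅/ ok → phonotactically legal
wu.mru — σ1 onset /w/, coda /∅/ ok; σ2 onset /mr/ (3→4 rises), coda /∅/ ok → phonotactically legal
te — σ1 onset /t/, coda /∅/ ok → phonotactically legal
mre — σ1 onset /mr/ (3→4 rises), coda /∅/ ok → phonotactically legal
zu.mwe — σ1 onset /z/, coda /∅/ ok; σ2 onset /mw/ (3→5 rises), coda /∅/ ok → phonotactically legal
Phonotactically legal: ru.be, fe.lu, wu.mru, te, mre, zu.mwe → 6.

6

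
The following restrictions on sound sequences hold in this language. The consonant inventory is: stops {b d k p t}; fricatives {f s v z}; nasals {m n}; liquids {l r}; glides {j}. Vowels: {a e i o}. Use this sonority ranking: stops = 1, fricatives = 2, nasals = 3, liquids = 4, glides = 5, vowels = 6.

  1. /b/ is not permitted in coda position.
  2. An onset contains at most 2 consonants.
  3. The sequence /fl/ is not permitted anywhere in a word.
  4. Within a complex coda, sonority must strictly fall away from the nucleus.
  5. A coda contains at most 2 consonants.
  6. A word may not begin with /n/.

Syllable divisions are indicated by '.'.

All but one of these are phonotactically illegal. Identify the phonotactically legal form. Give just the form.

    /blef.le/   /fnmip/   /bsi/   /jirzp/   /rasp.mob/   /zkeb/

/blef.le/ — violates constraint 3: contains banned sequence /fl/ → phonotactically illegal
/fnmip/ — violates constraint 2: syllable 1 onset /fnm/ has 3 consonants (> 2) → phonotactically illegal
/bsi/ — σ1 onset /bs/ (2C), coda /∅/ ok → phonotactically legal
/jirzp/ — violates constraint 5: syllable 1 coda /rzp/ has 3 consonants (> 2) → phonotactically illegal
/rasp.mob/ — violates constraint 1: syllable 2 coda contains /b/ → phonotactically illegal
/zkeb/ — violates constraint 1: syllable 1 coda contains /b/ → phonotactically illegal

/bsi/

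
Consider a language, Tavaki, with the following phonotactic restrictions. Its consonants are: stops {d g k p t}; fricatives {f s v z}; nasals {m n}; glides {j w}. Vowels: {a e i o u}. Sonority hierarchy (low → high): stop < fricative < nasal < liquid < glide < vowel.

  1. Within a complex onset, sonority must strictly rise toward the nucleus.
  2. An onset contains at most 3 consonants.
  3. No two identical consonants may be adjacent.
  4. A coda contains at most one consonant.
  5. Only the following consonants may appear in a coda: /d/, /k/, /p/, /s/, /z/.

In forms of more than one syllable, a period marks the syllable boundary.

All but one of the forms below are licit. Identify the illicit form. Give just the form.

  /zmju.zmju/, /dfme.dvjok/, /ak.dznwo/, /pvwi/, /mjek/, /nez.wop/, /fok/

/ak.dznwo/

/zmju.zmju/ — σ1 onset /zmj/ (2→3→5 rises), coda /∅/ ok; σ2 onset /zmj/ (2→3→5 rises), coda /∅/ ok → licit
/dfme.dvjok/ — σ1 onset /dfm/ (1→2→3 rises), coda /∅/ ok; σ2 onset /dvj/ (1→2→5 rises), coda /k/ ok → licit
/ak.dznwo/ — violates constraint 2: syllable 2 onset /dznw/ has 4 consonants (> 3) → illicit
/pvwi/ — σ1 onset /pvw/ (1→2→5 rises), coda /∅/ ok → licit
/mjek/ — σ1 onset /mj/ (3→5 rises), coda /k/ ok → licit
/nez.wop/ — σ1 onset /n/, coda /z/ ok; σ2 onset /w/, coda /p/ ok → licit
/fok/ — σ1 onset /f/, coda /k/ ok → licit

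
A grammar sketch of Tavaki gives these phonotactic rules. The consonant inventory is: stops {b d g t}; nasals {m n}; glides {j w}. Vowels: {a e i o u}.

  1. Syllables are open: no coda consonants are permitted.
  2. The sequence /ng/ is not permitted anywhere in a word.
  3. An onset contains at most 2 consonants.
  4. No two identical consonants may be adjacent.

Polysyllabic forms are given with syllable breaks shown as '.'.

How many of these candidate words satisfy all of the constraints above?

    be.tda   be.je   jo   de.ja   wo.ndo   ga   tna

7

be.tda — σ1 onset /b/, coda /∅/ ok; σ2 onset /td/ (2C), coda /∅/ ok → permitted
be.je — σ1 onset /b/, coda /∅/ ok; σ2 onset /j/, coda /∅/ ok → permitted
jo — σ1 onset /j/, coda /∅/ ok → permitted
de.ja — σ1 onset /d/, coda /∅/ ok; σ2 onset /j/, coda /∅/ ok → permitted
wo.ndo — σ1 onset /w/, coda /∅/ ok; σ2 onset /nd/ (2C), coda /∅/ ok → permitted
ga — σ1 onset /g/, coda /∅/ ok → permitted
tna — σ1 onset /tn/ (2C), coda /∅/ ok → permitted
Permitted: be.tda, be.je, jo, de.ja, wo.ndo, ga, tna → 7.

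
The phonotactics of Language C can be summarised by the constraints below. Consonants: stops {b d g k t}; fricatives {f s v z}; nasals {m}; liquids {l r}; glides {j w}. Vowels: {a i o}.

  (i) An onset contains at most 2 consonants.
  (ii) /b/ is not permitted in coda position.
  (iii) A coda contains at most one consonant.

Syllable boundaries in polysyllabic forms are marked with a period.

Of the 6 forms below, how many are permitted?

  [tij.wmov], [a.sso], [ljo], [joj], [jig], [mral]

6

[tij.wmov] — σ1 onset /t/, coda /j/ ok; σ2 onset /wm/ (2C), coda /v/ ok → permitted
[a.sso] — σ1 onset /∅/, coda /∅/ ok; σ2 onset /ss/ (2C), coda /∅/ ok → permitted
[ljo] — σ1 onset /lj/ (2C), coda /∅/ ok → permitted
[joj] — σ1 onset /j/, coda /j/ ok → permitted
[jig] — σ1 onset /j/, coda /g/ ok → permitted
[mral] — σ1 onset /mr/ (2C), coda /l/ ok → permitted
Permitted: [tij.wmov], [a.sso], [ljo], [joj], [jig], [mral] → 6.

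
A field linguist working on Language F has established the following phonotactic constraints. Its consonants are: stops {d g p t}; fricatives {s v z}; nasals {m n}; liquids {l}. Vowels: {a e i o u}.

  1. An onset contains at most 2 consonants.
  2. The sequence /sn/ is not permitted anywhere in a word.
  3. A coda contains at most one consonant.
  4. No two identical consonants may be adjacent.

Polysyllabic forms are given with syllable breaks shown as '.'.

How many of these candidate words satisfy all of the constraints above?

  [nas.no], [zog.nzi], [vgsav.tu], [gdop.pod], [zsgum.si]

[nas.no] — violates constraint 2: contains banned sequence /sn/ → ill-formed
[zog.nzi] — σ1 onset /z/, coda /g/ ok; σ2 onset /nz/ (2C), coda /∅/ ok → well-formed
[vgsav.tu] — violates constraint 1: syllable 1 onset /vgs/ has 3 consonants (> 2) → ill-formed
[gdop.pod] — violates constraint 4: adjacent identical consonants /pp/ → ill-formed
[zsgum.si] — violates constraint 1: syllable 1 onset /zsg/ has 3 consonants (> 2) → ill-formed
Well-formed: [zog.nzi] → 1.

1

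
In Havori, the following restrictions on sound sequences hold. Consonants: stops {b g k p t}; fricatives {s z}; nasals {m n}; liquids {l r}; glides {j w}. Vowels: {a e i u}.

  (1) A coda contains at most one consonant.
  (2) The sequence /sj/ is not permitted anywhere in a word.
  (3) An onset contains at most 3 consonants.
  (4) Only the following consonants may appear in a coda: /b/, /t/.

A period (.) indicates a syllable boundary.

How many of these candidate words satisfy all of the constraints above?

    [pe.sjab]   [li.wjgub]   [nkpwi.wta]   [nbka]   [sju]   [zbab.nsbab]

[pe.sjab] — violates constraint 2: contains banned sequence /sj/ → ill-formed
[li.wjgub] — σ1 onset /l/, coda /∅/ ok; σ2 onset /wjg/ (3C), coda /b/ ok → well-formed
[nkpwi.wta] — violates constraint 3: syllable 1 onset /nkpw/ has 4 consonants (> 3) → ill-formed
[nbka] — σ1 onset /nbk/ (3C), coda /∅/ ok → well-formed
[sju] — violates constraint 2: contains banned sequence /sj/ → ill-formed
[zbab.nsbab] — σ1 onset /zb/ (2C), coda /b/ ok; σ2 onset /nsb/ (3C), coda /b/ ok → well-formed
Well-formed: [li.wjgub], [nbka], [zbab.nsbab] → 3.

3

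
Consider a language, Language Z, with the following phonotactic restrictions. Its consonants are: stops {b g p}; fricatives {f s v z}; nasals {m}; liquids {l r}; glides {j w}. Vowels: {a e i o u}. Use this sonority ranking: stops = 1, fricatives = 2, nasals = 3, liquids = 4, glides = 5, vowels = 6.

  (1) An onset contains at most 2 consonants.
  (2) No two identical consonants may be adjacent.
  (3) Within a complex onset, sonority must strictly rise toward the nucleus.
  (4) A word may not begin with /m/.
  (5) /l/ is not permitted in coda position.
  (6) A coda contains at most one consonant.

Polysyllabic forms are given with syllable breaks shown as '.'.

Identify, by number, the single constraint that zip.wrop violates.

3

zip.wrop: syllable 2 onset /wr/: /w/ (glide, 5) → /r/ (liquid, 4) does not rise.
This is a violation of constraint 3: "Within a complex onset, sonority must strictly rise toward the nucleus."
The remaining constraints (1, 2, 4, 5, 6) are satisfied.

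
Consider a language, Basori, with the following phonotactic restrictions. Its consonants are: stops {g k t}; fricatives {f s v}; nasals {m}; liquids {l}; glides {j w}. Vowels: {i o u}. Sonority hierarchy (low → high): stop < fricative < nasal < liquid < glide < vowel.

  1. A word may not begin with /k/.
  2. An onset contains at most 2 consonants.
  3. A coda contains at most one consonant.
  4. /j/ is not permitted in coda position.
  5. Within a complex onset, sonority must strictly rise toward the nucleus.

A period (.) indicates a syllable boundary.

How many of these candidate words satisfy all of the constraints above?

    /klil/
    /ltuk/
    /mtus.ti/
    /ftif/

/klil/ — violates constraint 1: word begins with /k/ → phonotactically illegal
/ltuk/ — violates constraint 5: syllable 1 onset /lt/: /l/ (liquid, 4) → /t/ (stop, 1) does not rise → phonotactically illegal
/mtus.ti/ — violates constraint 5: syllable 1 onset /mt/: /m/ (nasal, 3) → /t/ (stop, 1) does not rise → phonotactically illegal
/ftif/ — violates constraint 5: syllable 1 onset /ft/: /f/ (fricative, 2) → /t/ (stop, 1) does not rise → phonotactically illegal
No form is phonotactically legal → 0.

0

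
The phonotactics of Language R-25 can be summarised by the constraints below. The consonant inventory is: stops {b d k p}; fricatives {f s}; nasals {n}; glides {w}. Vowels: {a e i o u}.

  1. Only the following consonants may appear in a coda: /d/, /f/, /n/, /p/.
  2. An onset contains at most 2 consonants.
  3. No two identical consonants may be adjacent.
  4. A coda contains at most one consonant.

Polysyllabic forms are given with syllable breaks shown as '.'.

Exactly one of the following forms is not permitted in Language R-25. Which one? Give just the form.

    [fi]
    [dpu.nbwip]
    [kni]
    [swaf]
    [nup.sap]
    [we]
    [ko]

[fi] — σ1 onset /f/, coda /∅/ ok → permitted
[dpu.nbwip] — violates constraint 2: syllable 2 onset /nbw/ has 3 consonants (> 2) → not permitted
[kni] — σ1 onset /kn/ (2C), coda /∅/ ok → permitted
[swaf] — σ1 onset /sw/ (2C), coda /f/ ok → permitted
[nup.sap] — σ1 onset /n/, coda /p/ ok; σ2 onset /s/, coda /p/ ok → permitted
[we] — σ1 onset /w/, coda /∅/ ok → permitted
[ko] — σ1 onset /k/, coda /∅/ ok → permitted

[dpu.nbwip]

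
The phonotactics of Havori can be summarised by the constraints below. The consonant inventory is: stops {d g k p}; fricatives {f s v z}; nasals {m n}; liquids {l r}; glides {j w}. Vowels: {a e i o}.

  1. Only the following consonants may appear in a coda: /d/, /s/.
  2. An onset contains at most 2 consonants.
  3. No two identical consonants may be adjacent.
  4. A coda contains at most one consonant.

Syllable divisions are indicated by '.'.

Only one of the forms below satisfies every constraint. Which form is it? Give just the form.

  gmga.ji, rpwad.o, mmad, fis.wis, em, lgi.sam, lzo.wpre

fis.wis

gmga.ji — violates constraint 2: syllable 1 onset /gmg/ has 3 consonants (> 2) → ill-formed
rpwad.o — violates constraint 2: syllable 1 onset /rpw/ has 3 consonants (> 2) → ill-formed
mmad — violates constraint 3: adjacent identical consonants /mm/ → ill-formed
fis.wis — σ1 onset /f/, coda /s/ ok; σ2 onset /w/, coda /s/ ok → well-formed
em — violates constraint 1: syllable 1 coda contains /m/, which is not a licensed coda consonant → ill-formed
lgi.sam — violates constraint 1: syllable 2 coda contains /m/, which is not a licensed coda consonant → ill-formed
lzo.wpre — violates constraint 2: syllable 2 onset /wpr/ has 3 consonants (> 2) → ill-formed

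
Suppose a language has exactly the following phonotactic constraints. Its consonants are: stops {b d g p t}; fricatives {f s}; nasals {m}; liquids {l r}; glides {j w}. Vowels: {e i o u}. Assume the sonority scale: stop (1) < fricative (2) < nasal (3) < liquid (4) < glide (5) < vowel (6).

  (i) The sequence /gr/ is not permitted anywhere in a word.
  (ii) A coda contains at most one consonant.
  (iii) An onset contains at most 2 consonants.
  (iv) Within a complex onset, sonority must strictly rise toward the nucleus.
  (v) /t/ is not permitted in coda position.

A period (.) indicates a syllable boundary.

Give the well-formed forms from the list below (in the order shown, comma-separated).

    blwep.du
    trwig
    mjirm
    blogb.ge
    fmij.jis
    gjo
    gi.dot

blwep.du — violates constraint (iii): syllable 1 onset /blw/ has 3 consonants (> 2) → ill-formed
trwig — violates constraint (iii): syllable 1 onset /trw/ has 3 consonants (> 2) → ill-formed
mjirm — violates constraint (ii): syllable 1 coda /rm/ has 2 consonants (> 1) → ill-formed
blogb.ge — violates constraint (ii): syllable 1 coda /gb/ has 2 consonants (> 1) → ill-formed
fmij.jis — σ1 onset /fm/ (2→3 rises), coda /j/ ok; σ2 onset /j/, coda /s/ ok → well-formed
gjo — σ1 onset /gj/ (1→5 rises), coda /∅/ ok → well-formed
gi.dot — violates constraint (v): syllable 2 coda contains /t/ → ill-formed

fmij.jis, gjo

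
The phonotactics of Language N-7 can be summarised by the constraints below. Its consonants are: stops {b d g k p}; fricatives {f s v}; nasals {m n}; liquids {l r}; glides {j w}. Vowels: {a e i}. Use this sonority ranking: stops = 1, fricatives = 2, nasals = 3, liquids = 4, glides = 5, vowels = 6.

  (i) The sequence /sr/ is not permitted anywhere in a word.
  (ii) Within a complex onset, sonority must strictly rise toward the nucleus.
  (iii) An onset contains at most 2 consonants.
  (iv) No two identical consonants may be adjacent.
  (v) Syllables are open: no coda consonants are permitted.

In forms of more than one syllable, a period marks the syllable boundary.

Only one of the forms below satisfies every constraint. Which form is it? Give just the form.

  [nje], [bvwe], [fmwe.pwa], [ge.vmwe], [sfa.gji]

[nje] — σ1 onset /nj/ (3→5 rises), coda /∅/ ok → permitted
[bvwe] — violates constraint (iii): syllable 1 onset /bvw/ has 3 consonants (> 2) → not permitted
[fmwe.pwa] — violates constraint (iii): syllable 1 onset /fmw/ has 3 consonants (> 2) → not permitted
[ge.vmwe] — violates constraint (iii): syllable 2 onset /vmw/ has 3 consonants (> 2) → not permitted
[sfa.gji] — violates constraint (ii): syllable 1 onset /sf/: /s/ (fricative, 2) → /f/ (fricative, 2) does not rise → not permitted

[nje]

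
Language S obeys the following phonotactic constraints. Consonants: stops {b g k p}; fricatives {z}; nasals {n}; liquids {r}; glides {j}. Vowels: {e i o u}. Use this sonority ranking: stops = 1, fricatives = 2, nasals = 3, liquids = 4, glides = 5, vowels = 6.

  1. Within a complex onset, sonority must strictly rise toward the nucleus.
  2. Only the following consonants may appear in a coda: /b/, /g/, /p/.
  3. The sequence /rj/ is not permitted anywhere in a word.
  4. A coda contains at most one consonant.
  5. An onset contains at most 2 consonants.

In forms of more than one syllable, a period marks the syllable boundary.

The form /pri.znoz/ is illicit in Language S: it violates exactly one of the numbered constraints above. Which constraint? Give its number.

2

/pri.znoz/: syllable 2 coda contains /z/, which is not a licensed coda consonant.
This is a violation of constraint 2: "Only the following consonants may appear in a coda: /b/, /g/, /p/."
The remaining constraints (1, 3, 4, 5) are satisfied.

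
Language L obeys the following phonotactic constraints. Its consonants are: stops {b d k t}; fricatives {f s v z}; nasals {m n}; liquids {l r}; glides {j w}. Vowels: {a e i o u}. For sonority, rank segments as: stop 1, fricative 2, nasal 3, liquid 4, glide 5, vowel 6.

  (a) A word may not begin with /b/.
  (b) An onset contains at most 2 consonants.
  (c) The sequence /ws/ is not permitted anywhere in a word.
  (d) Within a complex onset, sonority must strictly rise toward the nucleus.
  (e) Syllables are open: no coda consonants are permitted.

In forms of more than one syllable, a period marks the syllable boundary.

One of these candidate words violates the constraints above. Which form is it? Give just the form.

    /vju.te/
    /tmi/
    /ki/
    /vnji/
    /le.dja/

/vnji/

/vju.te/ — σ1 onset /vj/ (2→5 rises), coda /∅/ ok; σ2 onset /t/, coda /∅/ ok → well-formed
/tmi/ — σ1 onset /tm/ (1→3 rises), coda /∅/ ok → well-formed
/ki/ — σ1 onset /k/, coda /∅/ ok → well-formed
/vnji/ — violates constraint (b): syllable 1 onset /vnj/ has 3 consonants (> 2) → ill-formed
/le.dja/ — σ1 onset /l/, coda /∅/ ok; σ2 onset /dj/ (1→5 rises), coda /∅/ ok → well-formed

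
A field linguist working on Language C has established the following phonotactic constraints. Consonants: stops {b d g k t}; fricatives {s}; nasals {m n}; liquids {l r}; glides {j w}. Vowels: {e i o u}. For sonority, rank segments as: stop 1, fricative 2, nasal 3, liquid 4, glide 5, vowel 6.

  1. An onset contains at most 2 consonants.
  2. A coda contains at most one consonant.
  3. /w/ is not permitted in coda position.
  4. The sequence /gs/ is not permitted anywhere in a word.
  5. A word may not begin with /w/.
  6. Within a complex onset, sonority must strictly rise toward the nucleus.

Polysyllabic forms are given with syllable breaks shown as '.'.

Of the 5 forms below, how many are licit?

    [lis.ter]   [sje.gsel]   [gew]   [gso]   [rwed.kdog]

[lis.ter] — σ1 onset /l/, coda /s/ ok; σ2 onset /t/, coda /r/ ok → licit
[sje.gsel] — violates constraint 4: contains banned sequence /gs/ → illicit
[gew] — violates constraint 3: syllable 1 coda contains /w/ → illicit
[gso] — violates constraint 4: contains banned sequence /gs/ → illicit
[rwed.kdog] — violates constraint 6: syllable 2 onset /kd/: /k/ (stop, 1) → /d/ (stop, 1) does not rise → illicit
Licit: [lis.ter] → 1.

1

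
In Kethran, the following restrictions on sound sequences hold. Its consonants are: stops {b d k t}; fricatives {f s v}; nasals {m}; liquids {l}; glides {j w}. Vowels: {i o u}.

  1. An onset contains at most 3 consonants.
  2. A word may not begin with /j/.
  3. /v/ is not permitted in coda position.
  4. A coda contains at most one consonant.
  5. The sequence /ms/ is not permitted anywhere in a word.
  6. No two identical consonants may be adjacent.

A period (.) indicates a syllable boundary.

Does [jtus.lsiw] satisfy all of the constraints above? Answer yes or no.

[jtus.lsiw] — violates constraint 2: word begins with /j/ → not permitted

no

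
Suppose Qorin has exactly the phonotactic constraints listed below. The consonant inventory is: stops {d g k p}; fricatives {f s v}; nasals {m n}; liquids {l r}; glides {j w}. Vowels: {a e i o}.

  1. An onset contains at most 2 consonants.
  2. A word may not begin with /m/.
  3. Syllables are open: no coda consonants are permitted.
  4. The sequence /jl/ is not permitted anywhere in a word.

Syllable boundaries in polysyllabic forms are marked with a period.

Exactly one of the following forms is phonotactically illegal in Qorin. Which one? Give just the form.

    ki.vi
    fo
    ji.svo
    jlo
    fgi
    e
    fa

ki.vi — σ1 onset /k/, coda /∅/ ok; σ2 onset /v/, coda /∅/ ok → phonotactically legal
fo — σ1 onset /f/, coda /∅/ ok → phonotactically legal
ji.svo — σ1 onset /j/, coda /∅/ ok; σ2 onset /sv/ (2C), coda /∅/ ok → phonotactically legal
jlo — violates constraint 4: contains banned sequence /jl/ → phonotactically illegal
fgi — σ1 onset /fg/ (2C), coda /∅/ ok → phonotactically legal
e — σ1 onset /∅/, coda /∅/ ok → phonotactically legal
fa — σ1 onset /f/, coda /∅/ ok → phonotactically legal

jlo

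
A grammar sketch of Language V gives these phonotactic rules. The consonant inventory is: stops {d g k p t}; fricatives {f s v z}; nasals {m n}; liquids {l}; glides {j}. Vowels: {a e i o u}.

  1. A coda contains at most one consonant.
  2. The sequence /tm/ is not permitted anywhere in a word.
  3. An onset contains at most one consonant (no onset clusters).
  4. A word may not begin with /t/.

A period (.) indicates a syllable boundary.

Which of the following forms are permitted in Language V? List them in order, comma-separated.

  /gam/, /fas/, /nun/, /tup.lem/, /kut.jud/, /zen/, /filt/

/gam/, /fas/, /nun/, /kut.jud/, /zen/

/gam/ — σ1 onset /g/, coda /m/ ok → permitted
/fas/ — σ1 onset /f/, coda /s/ ok → permitted
/nun/ — σ1 onset /n/, coda /n/ ok → permitted
/tup.lem/ — violates constraint 4: word begins with /t/ → not permitted
/kut.jud/ — σ1 onset /k/, coda /t/ ok; σ2 onset /j/, coda /d/ ok → permitted
/zen/ — σ1 onset /z/, coda /n/ ok → permitted
/filt/ — violates constraint 1: syllable 1 coda /lt/ has 2 consonants (> 1) → not permitted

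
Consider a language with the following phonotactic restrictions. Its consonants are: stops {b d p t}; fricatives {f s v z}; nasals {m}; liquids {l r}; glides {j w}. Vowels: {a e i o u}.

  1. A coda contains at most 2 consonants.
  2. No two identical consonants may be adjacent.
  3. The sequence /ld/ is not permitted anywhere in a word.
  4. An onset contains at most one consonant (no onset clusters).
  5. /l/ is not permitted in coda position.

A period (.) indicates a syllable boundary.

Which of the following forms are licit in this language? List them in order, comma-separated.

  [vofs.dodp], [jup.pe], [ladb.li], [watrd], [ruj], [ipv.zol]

[vofs.dodp], [ladb.li], [ruj]

[vofs.dodp] — σ1 onset /v/, coda /fs/ (2C) ok; σ2 onset /d/, coda /dp/ (2C) ok → licit
[jup.pe] — violates constraint 2: adjacent identical consonants /pp/ → illicit
[ladb.li] — σ1 onset /l/, coda /db/ (2C) ok; σ2 onset /l/, coda /∅/ ok → licit
[watrd] — violates constraint 1: syllable 1 coda /trd/ has 3 consonants (> 2) → illicit
[ruj] — σ1 onset /r/, coda /j/ ok → licit
[ipv.zol] — violates constraint 5: syllable 2 coda contains /l/ → illicit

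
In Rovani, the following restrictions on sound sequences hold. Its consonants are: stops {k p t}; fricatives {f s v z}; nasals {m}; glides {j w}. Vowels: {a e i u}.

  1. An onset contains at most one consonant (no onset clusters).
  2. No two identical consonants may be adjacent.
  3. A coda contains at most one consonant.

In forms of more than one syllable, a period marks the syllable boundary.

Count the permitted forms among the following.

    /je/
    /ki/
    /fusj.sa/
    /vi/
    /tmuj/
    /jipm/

3

/je/ — σ1 onset /j/, coda /∅/ ok → permitted
/ki/ — σ1 onset /k/, coda /∅/ ok → permitted
/fusj.sa/ — violates constraint 3: syllable 1 coda /sj/ has 2 consonants (> 1) → not permitted
/vi/ — σ1 onset /v/, coda /∅/ ok → permitted
/tmuj/ — violates constraint 1: syllable 1 onset /tm/ has 2 consonants (> 1) → not permitted
/jipm/ — violates constraint 3: syllable 1 coda /pm/ has 2 consonants (> 1) → not permitted
Permitted: /je/, /ki/, /vi/ → 3.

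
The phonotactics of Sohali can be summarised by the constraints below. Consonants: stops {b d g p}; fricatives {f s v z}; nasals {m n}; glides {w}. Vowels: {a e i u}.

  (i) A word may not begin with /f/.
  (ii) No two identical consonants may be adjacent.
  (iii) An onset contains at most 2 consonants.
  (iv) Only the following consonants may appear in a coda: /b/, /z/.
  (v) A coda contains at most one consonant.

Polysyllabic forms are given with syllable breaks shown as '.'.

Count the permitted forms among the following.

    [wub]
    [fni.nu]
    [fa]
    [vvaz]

[wub] — σ1 onset /w/, coda /b/ ok → permitted
[fni.nu] — violates constraint (i): word begins with /f/ → not permitted
[fa] — violates constraint (i): word begins with /f/ → not permitted
[vvaz] — violates constraint (ii): adjacent identical consonants /vv/ → not permitted
Permitted: [wub] → 1.

1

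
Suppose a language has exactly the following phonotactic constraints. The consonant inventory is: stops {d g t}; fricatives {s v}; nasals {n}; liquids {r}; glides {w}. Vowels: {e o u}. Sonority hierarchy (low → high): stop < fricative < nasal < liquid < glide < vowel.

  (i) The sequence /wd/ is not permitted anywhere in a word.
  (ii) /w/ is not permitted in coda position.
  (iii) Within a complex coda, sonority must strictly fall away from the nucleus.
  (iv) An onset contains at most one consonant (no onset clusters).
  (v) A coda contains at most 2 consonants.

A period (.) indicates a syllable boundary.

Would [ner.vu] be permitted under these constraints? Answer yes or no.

yes

[ner.vu] — σ1 onset /n/, coda /r/ ok; σ2 onset /v/, coda /∅/ ok → permitted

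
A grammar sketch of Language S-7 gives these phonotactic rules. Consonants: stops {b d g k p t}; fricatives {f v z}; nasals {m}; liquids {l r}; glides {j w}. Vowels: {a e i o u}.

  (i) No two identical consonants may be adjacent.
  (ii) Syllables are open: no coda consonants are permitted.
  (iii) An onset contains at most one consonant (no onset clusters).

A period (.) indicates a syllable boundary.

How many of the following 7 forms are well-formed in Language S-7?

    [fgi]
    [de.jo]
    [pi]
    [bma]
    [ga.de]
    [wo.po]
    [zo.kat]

[fgi] — violates constraint (iii): syllable 1 onset /fg/ has 2 consonants (> 1) → ill-formed
[de.jo] — σ1 onset /d/, coda /∅/ ok; σ2 onset /j/, coda /∅/ ok → well-formed
[pi] — σ1 onset /p/, coda /∅/ ok → well-formed
[bma] — violates constraint (iii): syllable 1 onset /bm/ has 2 consonants (> 1) → ill-formed
[ga.de] — σ1 onset /g/, coda /∅/ ok; σ2 onset /d/, coda /∅/ ok → well-formed
[wo.po] — σ1 onset /w/, coda /∅/ ok; σ2 onset /p/, coda /∅/ ok → well-formed
[zo.kat] — violates constraint (ii): syllable 2 coda /t/ has 1 consonant (> 0) → ill-formed
Well-formed: [de.jo], [pi], [ga.de], [wo.po] → 4.

4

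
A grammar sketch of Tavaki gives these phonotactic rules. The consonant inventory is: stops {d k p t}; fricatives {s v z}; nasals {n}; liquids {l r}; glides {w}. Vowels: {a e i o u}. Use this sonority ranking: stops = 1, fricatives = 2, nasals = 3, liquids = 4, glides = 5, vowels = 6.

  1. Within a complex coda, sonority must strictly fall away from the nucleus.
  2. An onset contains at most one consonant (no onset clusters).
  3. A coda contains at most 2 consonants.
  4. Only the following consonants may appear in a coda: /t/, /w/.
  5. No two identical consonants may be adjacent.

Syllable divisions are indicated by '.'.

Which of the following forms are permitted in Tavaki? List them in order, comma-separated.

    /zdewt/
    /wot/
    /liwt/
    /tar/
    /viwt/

/zdewt/ — violates constraint 2: syllable 1 onset /zd/ has 2 consonants (> 1) → not permitted
/wot/ — σ1 onset /w/, coda /t/ ok → permitted
/liwt/ — σ1 onset /l/, coda /wt/ (5→1 falls) ok → permitted
/tar/ — violates constraint 4: syllable 1 coda contains /r/, which is not a licensed coda consonant → not permitted
/viwt/ — σ1 onset /v/, coda /wt/ (5→1 falls) ok → permitted

/wot/, /liwt/, /viwt/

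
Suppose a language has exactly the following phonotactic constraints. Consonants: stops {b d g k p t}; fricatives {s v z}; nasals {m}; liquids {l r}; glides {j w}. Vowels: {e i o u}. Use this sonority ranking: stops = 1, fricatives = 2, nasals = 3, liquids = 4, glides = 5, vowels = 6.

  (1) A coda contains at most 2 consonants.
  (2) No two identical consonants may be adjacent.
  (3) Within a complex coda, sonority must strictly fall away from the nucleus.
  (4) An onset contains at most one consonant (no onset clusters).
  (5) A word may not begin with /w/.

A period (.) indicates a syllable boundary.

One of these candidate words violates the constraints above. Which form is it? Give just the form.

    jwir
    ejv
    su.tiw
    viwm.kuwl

jwir

jwir — violates constraint 4: syllable 1 onset /jw/ has 2 consonants (> 1) → ill-formed
ejv — σ1 onset /∅/, coda /jv/ (5→2 falls) ok → well-formed
su.tiw — σ1 onset /s/, coda /∅/ ok; σ2 onset /t/, coda /w/ ok → well-formed
viwm.kuwl — σ1 onset /v/, coda /wm/ (5→3 falls) ok; σ2 onset /k/, coda /wl/ (5→4 falls) ok → well-formed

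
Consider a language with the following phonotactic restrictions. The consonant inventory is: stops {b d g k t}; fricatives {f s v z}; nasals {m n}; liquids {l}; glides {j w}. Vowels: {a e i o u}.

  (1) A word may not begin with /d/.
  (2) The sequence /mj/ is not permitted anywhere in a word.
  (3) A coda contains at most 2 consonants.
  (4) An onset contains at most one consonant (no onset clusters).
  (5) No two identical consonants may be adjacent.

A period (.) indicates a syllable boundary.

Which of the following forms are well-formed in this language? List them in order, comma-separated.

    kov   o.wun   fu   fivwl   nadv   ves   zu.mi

kov, o.wun, fu, nadv, ves, zu.mi

kov — σ1 onset /k/, coda /v/ ok → well-formed
o.wun — σ1 onset /∅/, coda /∅/ ok; σ2 onset /w/, coda /n/ ok → well-formed
fu — σ1 onset /f/, coda /∅/ ok → well-formed
fivwl — violates constraint 3: syllable 1 coda /vwl/ has 3 consonants (> 2) → ill-formed
nadv — σ1 onset /n/, coda /dv/ (2C) ok → well-formed
ves — σ1 onset /v/, coda /s/ ok → well-formed
zu.mi — σ1 onset /z/, coda /∅/ ok; σ2 onset /m/, coda /∅/ ok → well-formed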